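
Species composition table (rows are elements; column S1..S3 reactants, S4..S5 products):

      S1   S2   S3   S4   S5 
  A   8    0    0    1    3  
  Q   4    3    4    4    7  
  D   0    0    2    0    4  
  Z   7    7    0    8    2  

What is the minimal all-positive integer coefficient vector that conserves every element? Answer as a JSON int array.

A: 1·8+5·0+2·0 = 8 | 5·1+1·3 = 8
Q: 1·4+5·3+2·4 = 27 | 5·4+1·7 = 27
D: 1·0+5·0+2·2 = 4 | 5·0+1·4 = 4
Z: 1·7+5·7+2·0 = 42 | 5·8+1·2 = 42
gcd(1,5,2,5,1) = 1

Coefficients: [1, 5, 2, 5, 1]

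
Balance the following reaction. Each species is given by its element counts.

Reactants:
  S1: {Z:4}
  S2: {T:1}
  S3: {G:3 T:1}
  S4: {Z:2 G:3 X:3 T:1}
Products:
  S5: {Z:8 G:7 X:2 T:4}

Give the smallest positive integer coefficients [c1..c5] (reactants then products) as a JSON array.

Z: 5·4+5·0+5·0+2·2 = 24 | 3·8 = 24
G: 5·0+5·0+5·3+2·3 = 21 | 3·7 = 21
X: 5·0+5·0+5·0+2·3 = 6 | 3·2 = 6
T: 5·0+5·1+5·1+2·1 = 12 | 3·4 = 12
gcd(5,5,5,2,3) = 1

Coefficients: [5, 5, 5, 2, 3]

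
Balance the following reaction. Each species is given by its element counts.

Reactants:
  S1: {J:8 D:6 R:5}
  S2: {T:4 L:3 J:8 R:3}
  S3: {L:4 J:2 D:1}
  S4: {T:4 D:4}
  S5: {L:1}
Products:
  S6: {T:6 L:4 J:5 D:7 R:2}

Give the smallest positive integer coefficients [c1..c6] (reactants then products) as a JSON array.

T: 1·0+1·4+2·0+5·4+5·0 = 24 | 4·6 = 24
L: 1·0+1·3+2·4+5·0+5·1 = 16 | 4·4 = 16
J: 1·8+1·8+2·2+5·0+5·0 = 20 | 4·5 = 20
D: 1·6+1·0+2·1+5·4+5·0 = 28 | 4·7 = 28
R: 1·5+1·3+2·0+5·0+5·0 = 8 | 4·2 = 8
gcd(1,1,2,5,5,4) = 1

Coefficients: [1, 1, 2, 5, 5, 4]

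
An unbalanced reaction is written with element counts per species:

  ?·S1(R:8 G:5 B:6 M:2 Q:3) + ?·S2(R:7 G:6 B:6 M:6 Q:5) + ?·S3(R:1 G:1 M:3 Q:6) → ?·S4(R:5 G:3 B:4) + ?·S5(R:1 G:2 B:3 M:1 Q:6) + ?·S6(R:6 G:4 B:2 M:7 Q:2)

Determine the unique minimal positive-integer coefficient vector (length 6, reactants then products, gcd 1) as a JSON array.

Coefficients: [1, 5, 3, 2, 6, 5]

R: 1·8+5·7+3·1 = 46 | 2·5+6·1+5·6 = 46
G: 1·5+5·6+3·1 = 38 | 2·3+6·2+5·4 = 38
B: 1·6+5·6+3·0 = 36 | 2·4+6·3+5·2 = 36
M: 1·2+5·6+3·3 = 41 | 2·0+6·1+5·7 = 41
Q: 1·3+5·5+3·6 = 46 | 2·0+6·6+5·2 = 46
gcd(1,5,3,2,6,5) = 1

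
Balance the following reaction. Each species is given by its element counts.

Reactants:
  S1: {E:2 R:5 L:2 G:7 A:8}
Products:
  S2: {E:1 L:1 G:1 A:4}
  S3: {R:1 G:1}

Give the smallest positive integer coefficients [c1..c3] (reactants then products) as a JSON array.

Coefficients: [1, 2, 5]

E: 1·2 = 2 | 2·1+5·0 = 2
R: 1·5 = 5 | 2·0+5·1 = 5
L: 1·2 = 2 | 2·1+5·0 = 2
G: 1·7 = 7 | 2·1+5·1 = 7
A: 1·8 = 8 | 2·4+5·0 = 8
gcd(1,2,5) = 1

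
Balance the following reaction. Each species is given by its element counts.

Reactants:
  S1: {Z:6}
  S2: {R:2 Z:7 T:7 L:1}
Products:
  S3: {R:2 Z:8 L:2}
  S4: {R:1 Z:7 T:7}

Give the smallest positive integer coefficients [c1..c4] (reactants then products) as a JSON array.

Coefficients: [4, 6, 3, 6]

R: 4·0+6·2 = 12 | 3·2+6·1 = 12
Z: 4·6+6·7 = 66 | 3·8+6·7 = 66
T: 4·0+6·7 = 42 | 3·0+6·7 = 42
L: 4·0+6·1 = 6 | 3·2+6·0 = 6
gcd(4,6,3,6) = 1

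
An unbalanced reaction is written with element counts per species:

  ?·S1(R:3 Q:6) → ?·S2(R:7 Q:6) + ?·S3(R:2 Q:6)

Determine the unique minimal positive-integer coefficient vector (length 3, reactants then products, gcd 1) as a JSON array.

R: 5·3 = 15 | 1·7+4·2 = 15
Q: 5·6 = 30 | 1·6+4·6 = 30
gcd(5,1,4) = 1

Coefficients: [5, 1, 4]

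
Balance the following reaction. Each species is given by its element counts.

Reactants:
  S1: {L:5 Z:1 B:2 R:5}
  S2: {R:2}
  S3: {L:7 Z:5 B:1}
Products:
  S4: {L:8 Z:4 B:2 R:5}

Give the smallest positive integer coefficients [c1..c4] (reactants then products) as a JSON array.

L: 4·5+5·0+4·7 = 48 | 6·8 = 48
Z: 4·1+5·0+4·5 = 24 | 6·4 = 24
B: 4·2+5·0+4·1 = 12 | 6·2 = 12
R: 4·5+5·2+4·0 = 30 | 6·5 = 30
gcd(4,5,4,6) = 1

Coefficients: [4, 5, 4, 6]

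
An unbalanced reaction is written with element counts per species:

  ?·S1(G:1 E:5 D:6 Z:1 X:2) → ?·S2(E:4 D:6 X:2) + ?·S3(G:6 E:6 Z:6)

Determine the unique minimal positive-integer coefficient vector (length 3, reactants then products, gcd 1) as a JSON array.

Coefficients: [6, 6, 1]

G: 6·1 = 6 | 6·0+1·6 = 6
E: 6·5 = 30 | 6·4+1·6 = 30
D: 6·6 = 36 | 6·6+1·0 = 36
Z: 6·1 = 6 | 6·0+1·6 = 6
X: 6·2 = 12 | 6·2+1·0 = 12
gcd(6,6,1) = 1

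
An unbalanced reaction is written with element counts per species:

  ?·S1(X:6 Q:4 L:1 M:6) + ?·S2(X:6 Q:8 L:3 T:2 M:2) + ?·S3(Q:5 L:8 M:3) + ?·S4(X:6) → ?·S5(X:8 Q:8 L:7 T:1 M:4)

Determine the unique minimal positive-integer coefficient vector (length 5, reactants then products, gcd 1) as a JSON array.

X: 1·6+3·6+4·0+4·6 = 48 | 6·8 = 48
Q: 1·4+3·8+4·5+4·0 = 48 | 6·8 = 48
L: 1·1+3·3+4·8+4·0 = 42 | 6·7 = 42
T: 1·0+3·2+4·0+4·0 = 6 | 6·1 = 6
M: 1·6+3·2+4·3+4·0 = 24 | 6·4 = 24
gcd(1,3,4,4,6) = 1

Coefficients: [1, 3, 4, 4, 6]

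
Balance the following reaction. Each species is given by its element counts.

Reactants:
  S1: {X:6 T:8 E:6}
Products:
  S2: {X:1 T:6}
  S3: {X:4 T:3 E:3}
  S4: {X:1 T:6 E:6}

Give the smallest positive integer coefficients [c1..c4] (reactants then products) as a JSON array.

X: 3·6 = 18 | 1·1+4·4+1·1 = 18
T: 3·8 = 24 | 1·6+4·3+1·6 = 24
E: 3·6 = 18 | 1·0+4·3+1·6 = 18
gcd(3,1,4,1) = 1

Coefficients: [3, 1, 4, 1]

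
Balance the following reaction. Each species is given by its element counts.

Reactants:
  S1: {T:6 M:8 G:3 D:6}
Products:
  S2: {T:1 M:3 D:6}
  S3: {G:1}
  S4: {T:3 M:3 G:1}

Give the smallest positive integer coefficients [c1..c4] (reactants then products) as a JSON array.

T: 3·6 = 18 | 3·1+4·0+5·3 = 18
M: 3·8 = 24 | 3·3+4·0+5·3 = 24
G: 3·3 = 9 | 3·0+4·1+5·1 = 9
D: 3·6 = 18 | 3·6+4·0+5·0 = 18
gcd(3,3,4,5) = 1

Coefficients: [3, 3, 4, 5]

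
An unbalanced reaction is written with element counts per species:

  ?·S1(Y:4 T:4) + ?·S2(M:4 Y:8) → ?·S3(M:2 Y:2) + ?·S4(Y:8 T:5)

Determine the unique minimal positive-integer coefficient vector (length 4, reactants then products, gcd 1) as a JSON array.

M: 5·0+3·4 = 12 | 6·2+4·0 = 12
Y: 5·4+3·8 = 44 | 6·2+4·8 = 44
T: 5·4+3·0 = 20 | 6·0+4·5 = 20
gcd(5,3,6,4) = 1

Coefficients: [5, 3, 6, 4]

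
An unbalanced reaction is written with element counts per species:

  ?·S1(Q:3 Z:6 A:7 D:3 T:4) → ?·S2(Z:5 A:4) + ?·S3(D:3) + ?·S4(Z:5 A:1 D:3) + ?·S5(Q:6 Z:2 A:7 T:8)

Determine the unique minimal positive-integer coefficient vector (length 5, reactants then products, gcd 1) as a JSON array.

Q: 6·3 = 18 | 5·0+5·0+1·0+3·6 = 18
Z: 6·6 = 36 | 5·5+5·0+1·5+3·2 = 36
A: 6·7 = 42 | 5·4+5·0+1·1+3·7 = 42
D: 6·3 = 18 | 5·0+5·3+1·3+3·0 = 18
T: 6·4 = 24 | 5·0+5·0+1·0+3·8 = 24
gcd(6,5,5,1,3) = 1

Coefficients: [6, 5, 5, 1, 3]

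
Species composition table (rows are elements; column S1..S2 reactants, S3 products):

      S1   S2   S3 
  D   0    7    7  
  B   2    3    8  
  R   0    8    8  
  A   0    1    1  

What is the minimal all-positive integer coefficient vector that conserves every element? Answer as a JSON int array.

D: 5·0+2·7 = 14 | 2·7 = 14
B: 5·2+2·3 = 16 | 2·8 = 16
R: 5·0+2·8 = 16 | 2·8 = 16
A: 5·0+2·1 = 2 | 2·1 = 2
gcd(5,2,2) = 1

Coefficients: [5, 2, 2]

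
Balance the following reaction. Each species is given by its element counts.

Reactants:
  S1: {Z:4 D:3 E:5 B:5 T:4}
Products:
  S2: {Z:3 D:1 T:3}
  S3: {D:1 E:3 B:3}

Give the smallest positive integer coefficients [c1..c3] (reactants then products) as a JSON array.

Z: 3·4 = 12 | 4·3+5·0 = 12
D: 3·3 = 9 | 4·1+5·1 = 9
E: 3·5 = 15 | 4·0+5·3 = 15
B: 3·5 = 15 | 4·0+5·3 = 15
T: 3·4 = 12 | 4·3+5·0 = 12
gcd(3,4,5) = 1

Coefficients: [3, 4, 5]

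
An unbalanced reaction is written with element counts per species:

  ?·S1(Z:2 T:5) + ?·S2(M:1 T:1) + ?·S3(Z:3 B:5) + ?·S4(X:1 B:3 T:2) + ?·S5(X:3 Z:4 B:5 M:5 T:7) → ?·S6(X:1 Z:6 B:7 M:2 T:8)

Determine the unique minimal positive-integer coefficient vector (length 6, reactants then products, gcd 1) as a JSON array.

Coefficients: [4, 3, 4, 1, 1, 4]

X: 4·0+3·0+4·0+1·1+1·3 = 4 | 4·1 = 4
Z: 4·2+3·0+4·3+1·0+1·4 = 24 | 4·6 = 24
B: 4·0+3·0+4·5+1·3+1·5 = 28 | 4·7 = 28
M: 4·0+3·1+4·0+1·0+1·5 = 8 | 4·2 = 8
T: 4·5+3·1+4·0+1·2+1·7 = 32 | 4·8 = 32
gcd(4,3,4,1,1,4) = 1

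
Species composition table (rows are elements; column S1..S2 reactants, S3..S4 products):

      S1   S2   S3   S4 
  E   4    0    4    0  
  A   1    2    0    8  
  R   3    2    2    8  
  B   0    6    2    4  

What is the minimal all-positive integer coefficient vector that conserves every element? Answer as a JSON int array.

Coefficients: [4, 2, 4, 1]

E: 4·4+2·0 = 16 | 4·4+1·0 = 16
A: 4·1+2·2 = 8 | 4·0+1·8 = 8
R: 4·3+2·2 = 16 | 4·2+1·8 = 16
B: 4·0+2·6 = 12 | 4·2+1·4 = 12
gcd(4,2,4,1) = 1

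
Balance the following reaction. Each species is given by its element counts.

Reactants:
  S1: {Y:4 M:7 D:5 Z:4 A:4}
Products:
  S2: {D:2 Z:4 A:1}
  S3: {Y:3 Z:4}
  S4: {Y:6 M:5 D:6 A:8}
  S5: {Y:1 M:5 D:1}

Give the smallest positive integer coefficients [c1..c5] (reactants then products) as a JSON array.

Coefficients: [5, 4, 1, 2, 5]

Y: 5·4 = 20 | 4·0+1·3+2·6+5·1 = 20
M: 5·7 = 35 | 4·0+1·0+2·5+5·5 = 35
D: 5·5 = 25 | 4·2+1·0+2·6+5·1 = 25
Z: 5·4 = 20 | 4·4+1·4+2·0+5·0 = 20
A: 5·4 = 20 | 4·1+1·0+2·8+5·0 = 20
gcd(5,4,1,2,5) = 1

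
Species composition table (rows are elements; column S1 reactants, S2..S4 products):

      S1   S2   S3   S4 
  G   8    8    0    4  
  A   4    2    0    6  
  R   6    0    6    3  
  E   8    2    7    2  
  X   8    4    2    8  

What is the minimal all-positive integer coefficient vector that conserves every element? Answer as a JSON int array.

G: 5·8 = 40 | 4·8+4·0+2·4 = 40
A: 5·4 = 20 | 4·2+4·0+2·6 = 20
R: 5·6 = 30 | 4·0+4·6+2·3 = 30
E: 5·8 = 40 | 4·2+4·7+2·2 = 40
X: 5·8 = 40 | 4·4+4·2+2·8 = 40
gcd(5,4,4,2) = 1

Coefficients: [5, 4, 4, 2]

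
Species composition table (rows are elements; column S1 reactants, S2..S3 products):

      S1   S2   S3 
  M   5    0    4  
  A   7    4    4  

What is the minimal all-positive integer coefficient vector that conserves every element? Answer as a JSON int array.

Coefficients: [4, 2, 5]

M: 4·5 = 20 | 2·0+5·4 = 20
A: 4·7 = 28 | 2·4+5·4 = 28
gcd(4,2,5) = 1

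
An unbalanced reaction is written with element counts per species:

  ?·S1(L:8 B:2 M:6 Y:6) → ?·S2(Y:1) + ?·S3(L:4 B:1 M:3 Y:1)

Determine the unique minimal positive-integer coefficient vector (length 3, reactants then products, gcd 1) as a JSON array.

Coefficients: [1, 4, 2]

L: 1·8 = 8 | 4·0+2·4 = 8
B: 1·2 = 2 | 4·0+2·1 = 2
M: 1·6 = 6 | 4·0+2·3 = 6
Y: 1·6 = 6 | 4·1+2·1 = 6
gcd(1,4,2) = 1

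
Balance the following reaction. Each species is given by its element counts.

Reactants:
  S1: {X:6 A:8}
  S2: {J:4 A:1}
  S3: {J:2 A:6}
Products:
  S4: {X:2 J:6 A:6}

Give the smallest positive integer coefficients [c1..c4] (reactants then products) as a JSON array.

X: 1·6+4·0+1·0 = 6 | 3·2 = 6
J: 1·0+4·4+1·2 = 18 | 3·6 = 18
A: 1·8+4·1+1·6 = 18 | 3·6 = 18
gcd(1,4,1,3) = 1

Coefficients: [1, 4, 1, 3]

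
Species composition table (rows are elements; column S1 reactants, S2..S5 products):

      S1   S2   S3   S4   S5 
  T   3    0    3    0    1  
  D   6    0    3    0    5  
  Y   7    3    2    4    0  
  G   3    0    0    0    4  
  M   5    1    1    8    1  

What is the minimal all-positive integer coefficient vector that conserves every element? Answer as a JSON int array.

Coefficients: [4, 6, 3, 1, 3]

T: 4·3 = 12 | 6·0+3·3+1·0+3·1 = 12
D: 4·6 = 24 | 6·0+3·3+1·0+3·5 = 24
Y: 4·7 = 28 | 6·3+3·2+1·4+3·0 = 28
G: 4·3 = 12 | 6·0+3·0+1·0+3·4 = 12
M: 4·5 = 20 | 6·1+3·1+1·8+3·1 = 20
gcd(4,6,3,1,3) = 1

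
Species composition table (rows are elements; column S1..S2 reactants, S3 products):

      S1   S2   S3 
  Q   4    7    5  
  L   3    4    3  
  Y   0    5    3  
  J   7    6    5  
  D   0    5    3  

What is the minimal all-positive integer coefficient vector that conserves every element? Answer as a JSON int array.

Q: 1·4+3·7 = 25 | 5·5 = 25
L: 1·3+3·4 = 15 | 5·3 = 15
Y: 1·0+3·5 = 15 | 5·3 = 15
J: 1·7+3·6 = 25 | 5·5 = 25
D: 1·0+3·5 = 15 | 5·3 = 15
gcd(1,3,5) = 1

Coefficients: [1, 3, 5]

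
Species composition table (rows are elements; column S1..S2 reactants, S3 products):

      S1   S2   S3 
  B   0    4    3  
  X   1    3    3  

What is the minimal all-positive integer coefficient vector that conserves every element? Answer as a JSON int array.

Coefficients: [3, 3, 4]

B: 3·0+3·4 = 12 | 4·3 = 12
X: 3·1+3·3 = 12 | 4·3 = 12
gcd(3,3,4) = 1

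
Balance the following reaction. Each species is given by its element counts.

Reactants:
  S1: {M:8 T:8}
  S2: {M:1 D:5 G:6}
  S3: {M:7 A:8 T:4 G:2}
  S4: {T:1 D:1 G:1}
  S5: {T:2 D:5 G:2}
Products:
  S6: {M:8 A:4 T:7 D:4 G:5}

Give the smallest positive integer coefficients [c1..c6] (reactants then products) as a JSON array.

M: 3·8+3·1+3·7+4·0+1·0 = 48 | 6·8 = 48
A: 3·0+3·0+3·8+4·0+1·0 = 24 | 6·4 = 24
T: 3·8+3·0+3·4+4·1+1·2 = 42 | 6·7 = 42
D: 3·0+3·5+3·0+4·1+1·5 = 24 | 6·4 = 24
G: 3·0+3·6+3·2+4·1+1·2 = 30 | 6·5 = 30
gcd(3,3,3,4,1,6) = 1

Coefficients: [3, 3, 3, 4, 1, 6]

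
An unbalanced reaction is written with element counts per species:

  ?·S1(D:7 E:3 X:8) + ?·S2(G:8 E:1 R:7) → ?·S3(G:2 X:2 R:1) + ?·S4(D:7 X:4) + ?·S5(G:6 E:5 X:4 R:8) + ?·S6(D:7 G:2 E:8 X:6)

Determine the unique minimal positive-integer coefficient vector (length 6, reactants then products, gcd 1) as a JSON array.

D: 5·7+3·0 = 35 | 5·0+4·7+2·0+1·7 = 35
G: 5·0+3·8 = 24 | 5·2+4·0+2·6+1·2 = 24
E: 5·3+3·1 = 18 | 5·0+4·0+2·5+1·8 = 18
X: 5·8+3·0 = 40 | 5·2+4·4+2·4+1·6 = 40
R: 5·0+3·7 = 21 | 5·1+4·0+2·8+1·0 = 21
gcd(5,3,5,4,2,1) = 1

Coefficients: [5, 3, 5, 4, 2, 1]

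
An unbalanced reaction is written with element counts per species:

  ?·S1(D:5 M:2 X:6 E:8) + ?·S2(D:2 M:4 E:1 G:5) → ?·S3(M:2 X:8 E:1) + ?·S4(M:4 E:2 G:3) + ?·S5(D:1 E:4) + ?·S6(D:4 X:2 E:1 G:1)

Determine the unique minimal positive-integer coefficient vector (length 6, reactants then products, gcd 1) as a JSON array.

Coefficients: [3, 4, 1, 5, 3, 5]

D: 3·5+4·2 = 23 | 1·0+5·0+3·1+5·4 = 23
M: 3·2+4·4 = 22 | 1·2+5·4+3·0+5·0 = 22
X: 3·6+4·0 = 18 | 1·8+5·0+3·0+5·2 = 18
E: 3·8+4·1 = 28 | 1·1+5·2+3·4+5·1 = 28
G: 3·0+4·5 = 20 | 1·0+5·3+3·0+5·1 = 20
gcd(3,4,1,5,3,5) = 1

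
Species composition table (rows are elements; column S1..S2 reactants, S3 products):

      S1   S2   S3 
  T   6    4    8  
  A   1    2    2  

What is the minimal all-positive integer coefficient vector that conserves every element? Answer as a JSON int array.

T: 2·6+1·4 = 16 | 2·8 = 16
A: 2·1+1·2 = 4 | 2·2 = 4
gcd(2,1,2) = 1

Coefficients: [2, 1, 2]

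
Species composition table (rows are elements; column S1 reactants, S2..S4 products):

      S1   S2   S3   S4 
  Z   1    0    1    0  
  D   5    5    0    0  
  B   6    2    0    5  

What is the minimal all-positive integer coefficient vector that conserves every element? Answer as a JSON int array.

Coefficients: [5, 5, 5, 4]

Z: 5·1 = 5 | 5·0+5·1+4·0 = 5
D: 5·5 = 25 | 5·5+5·0+4·0 = 25
B: 5·6 = 30 | 5·2+5·0+4·5 = 30
gcd(5,5,5,4) = 1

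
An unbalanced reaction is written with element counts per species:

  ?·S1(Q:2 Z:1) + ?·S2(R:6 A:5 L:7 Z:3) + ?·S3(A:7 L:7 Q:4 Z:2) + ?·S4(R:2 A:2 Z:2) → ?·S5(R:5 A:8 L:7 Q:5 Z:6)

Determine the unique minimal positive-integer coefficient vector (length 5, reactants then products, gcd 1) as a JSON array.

Coefficients: [3, 1, 1, 2, 2]

R: 3·0+1·6+1·0+2·2 = 10 | 2·5 = 10
A: 3·0+1·5+1·7+2·2 = 16 | 2·8 = 16
L: 3·0+1·7+1·7+2·0 = 14 | 2·7 = 14
Q: 3·2+1·0+1·4+2·0 = 10 | 2·5 = 10
Z: 3·1+1·3+1·2+2·2 = 12 | 2·6 = 12
gcd(3,1,1,2,2) = 1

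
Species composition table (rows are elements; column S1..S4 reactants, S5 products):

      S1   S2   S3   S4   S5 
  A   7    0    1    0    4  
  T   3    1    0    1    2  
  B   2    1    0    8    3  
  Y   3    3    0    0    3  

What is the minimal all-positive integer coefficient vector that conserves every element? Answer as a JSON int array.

A: 2·7+3·0+6·1+1·0 = 20 | 5·4 = 20
T: 2·3+3·1+6·0+1·1 = 10 | 5·2 = 10
B: 2·2+3·1+6·0+1·8 = 15 | 5·3 = 15
Y: 2·3+3·3+6·0+1·0 = 15 | 5·3 = 15
gcd(2,3,6,1,5) = 1

Coefficients: [2, 3, 6, 1, 5]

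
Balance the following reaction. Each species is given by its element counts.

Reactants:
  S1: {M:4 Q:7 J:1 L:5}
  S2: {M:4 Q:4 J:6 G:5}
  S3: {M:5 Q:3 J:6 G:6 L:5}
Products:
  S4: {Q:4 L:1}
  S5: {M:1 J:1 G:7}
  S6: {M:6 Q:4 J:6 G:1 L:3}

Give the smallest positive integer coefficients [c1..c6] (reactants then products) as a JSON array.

M: 3·4+4·4+1·5 = 33 | 5·0+3·1+5·6 = 33
Q: 3·7+4·4+1·3 = 40 | 5·4+3·0+5·4 = 40
J: 3·1+4·6+1·6 = 33 | 5·0+3·1+5·6 = 33
G: 3·0+4·5+1·6 = 26 | 5·0+3·7+5·1 = 26
L: 3·5+4·0+1·5 = 20 | 5·1+3·0+5·3 = 20
gcd(3,4,1,5,3,5) = 1

Coefficients: [3, 4, 1, 5, 3, 5]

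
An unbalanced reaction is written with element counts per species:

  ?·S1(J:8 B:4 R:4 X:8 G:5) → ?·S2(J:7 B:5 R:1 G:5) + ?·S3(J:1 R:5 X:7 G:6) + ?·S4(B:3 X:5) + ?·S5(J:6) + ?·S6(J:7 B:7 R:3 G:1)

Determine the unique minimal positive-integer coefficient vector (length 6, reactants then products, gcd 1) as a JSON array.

J: 6·8 = 48 | 1·7+4·1+4·0+5·6+1·7 = 48
B: 6·4 = 24 | 1·5+4·0+4·3+5·0+1·7 = 24
R: 6·4 = 24 | 1·1+4·5+4·0+5·0+1·3 = 24
X: 6·8 = 48 | 1·0+4·7+4·5+5·0+1·0 = 48
G: 6·5 = 30 | 1·5+4·6+4·0+5·0+1·1 = 30
gcd(6,1,4,4,5,1) = 1

Coefficients: [6, 1, 4, 4, 5, 1]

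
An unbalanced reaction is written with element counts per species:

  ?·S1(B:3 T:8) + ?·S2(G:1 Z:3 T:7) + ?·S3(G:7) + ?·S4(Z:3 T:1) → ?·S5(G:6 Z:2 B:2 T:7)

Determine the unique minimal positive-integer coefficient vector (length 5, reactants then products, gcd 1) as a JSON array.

G: 4·0+1·1+5·7+3·0 = 36 | 6·6 = 36
Z: 4·0+1·3+5·0+3·3 = 12 | 6·2 = 12
B: 4·3+1·0+5·0+3·0 = 12 | 6·2 = 12
T: 4·8+1·7+5·0+3·1 = 42 | 6·7 = 42
gcd(4,1,5,3,6) = 1

Coefficients: [4, 1, 5, 3, 6]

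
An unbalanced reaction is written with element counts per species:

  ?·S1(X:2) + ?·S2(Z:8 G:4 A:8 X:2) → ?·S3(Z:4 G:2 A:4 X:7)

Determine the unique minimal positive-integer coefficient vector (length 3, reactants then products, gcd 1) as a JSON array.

Coefficients: [6, 1, 2]

Z: 6·0+1·8 = 8 | 2·4 = 8
G: 6·0+1·4 = 4 | 2·2 = 4
A: 6·0+1·8 = 8 | 2·4 = 8
X: 6·2+1·2 = 14 | 2·7 = 14
gcd(6,1,2) = 1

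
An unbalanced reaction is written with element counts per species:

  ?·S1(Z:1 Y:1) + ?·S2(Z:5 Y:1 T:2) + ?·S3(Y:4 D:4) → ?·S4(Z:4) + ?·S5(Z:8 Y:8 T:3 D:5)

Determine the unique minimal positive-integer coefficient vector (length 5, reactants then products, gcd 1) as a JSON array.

Z: 6·1+6·5+5·0 = 36 | 1·4+4·8 = 36
Y: 6·1+6·1+5·4 = 32 | 1·0+4·8 = 32
T: 6·0+6·2+5·0 = 12 | 1·0+4·3 = 12
D: 6·0+6·0+5·4 = 20 | 1·0+4·5 = 20
gcd(6,6,5,1,4) = 1

Coefficients: [6, 6, 5, 1, 4]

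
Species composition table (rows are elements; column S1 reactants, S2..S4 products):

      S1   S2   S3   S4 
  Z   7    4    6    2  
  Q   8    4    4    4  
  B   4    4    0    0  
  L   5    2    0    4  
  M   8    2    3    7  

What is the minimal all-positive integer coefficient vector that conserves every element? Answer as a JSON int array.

Z: 4·7 = 28 | 4·4+1·6+3·2 = 28
Q: 4·8 = 32 | 4·4+1·4+3·4 = 32
B: 4·4 = 16 | 4·4+1·0+3·0 = 16
L: 4·5 = 20 | 4·2+1·0+3·4 = 20
M: 4·8 = 32 | 4·2+1·3+3·7 = 32
gcd(4,4,1,3) = 1

Coefficients: [4, 4, 1, 3]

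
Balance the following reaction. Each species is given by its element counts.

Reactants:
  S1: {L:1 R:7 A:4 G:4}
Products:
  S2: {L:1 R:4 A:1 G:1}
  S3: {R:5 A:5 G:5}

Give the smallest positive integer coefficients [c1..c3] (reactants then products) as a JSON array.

L: 5·1 = 5 | 5·1+3·0 = 5
R: 5·7 = 35 | 5·4+3·5 = 35
A: 5·4 = 20 | 5·1+3·5 = 20
G: 5·4 = 20 | 5·1+3·5 = 20
gcd(5,5,3) = 1

Coefficients: [5, 5, 3]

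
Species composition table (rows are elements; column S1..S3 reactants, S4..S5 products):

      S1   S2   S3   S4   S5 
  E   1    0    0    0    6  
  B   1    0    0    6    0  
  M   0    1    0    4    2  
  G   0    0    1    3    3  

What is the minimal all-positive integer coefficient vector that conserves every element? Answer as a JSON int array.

E: 6·1+6·0+6·0 = 6 | 1·0+1·6 = 6
B: 6·1+6·0+6·0 = 6 | 1·6+1·0 = 6
M: 6·0+6·1+6·0 = 6 | 1·4+1·2 = 6
G: 6·0+6·0+6·1 = 6 | 1·3+1·3 = 6
gcd(6,6,6,1,1) = 1

Coefficients: [6, 6, 6, 1, 1]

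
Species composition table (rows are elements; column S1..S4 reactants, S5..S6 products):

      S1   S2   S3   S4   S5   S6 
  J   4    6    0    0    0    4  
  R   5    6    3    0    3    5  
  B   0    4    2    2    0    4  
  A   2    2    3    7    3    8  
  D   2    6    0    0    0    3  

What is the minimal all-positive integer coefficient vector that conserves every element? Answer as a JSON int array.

Coefficients: [3, 2, 3, 5, 2, 6]

J: 3·4+2·6+3·0+5·0 = 24 | 2·0+6·4 = 24
R: 3·5+2·6+3·3+5·0 = 36 | 2·3+6·5 = 36
B: 3·0+2·4+3·2+5·2 = 24 | 2·0+6·4 = 24
A: 3·2+2·2+3·3+5·7 = 54 | 2·3+6·8 = 54
D: 3·2+2·6+3·0+5·0 = 18 | 2·0+6·3 = 18
gcd(3,2,3,5,2,6) = 1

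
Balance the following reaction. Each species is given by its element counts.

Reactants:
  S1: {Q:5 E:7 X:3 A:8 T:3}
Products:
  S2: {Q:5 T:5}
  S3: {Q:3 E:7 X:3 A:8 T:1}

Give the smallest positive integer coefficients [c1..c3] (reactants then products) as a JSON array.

Q: 5·5 = 25 | 2·5+5·3 = 25
E: 5·7 = 35 | 2·0+5·7 = 35
X: 5·3 = 15 | 2·0+5·3 = 15
A: 5·8 = 40 | 2·0+5·8 = 40
T: 5·3 = 15 | 2·5+5·1 = 15
gcd(5,2,5) = 1

Coefficients: [5, 2, 5]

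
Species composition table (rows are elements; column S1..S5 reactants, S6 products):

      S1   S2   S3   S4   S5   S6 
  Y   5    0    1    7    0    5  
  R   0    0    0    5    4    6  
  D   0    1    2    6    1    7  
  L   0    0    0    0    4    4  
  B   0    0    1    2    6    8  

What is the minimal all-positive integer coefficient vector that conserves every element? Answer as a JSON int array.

Y: 1·5+6·0+6·1+2·7+5·0 = 25 | 5·5 = 25
R: 1·0+6·0+6·0+2·5+5·4 = 30 | 5·6 = 30
D: 1·0+6·1+6·2+2·6+5·1 = 35 | 5·7 = 35
L: 1·0+6·0+6·0+2·0+5·4 = 20 | 5·4 = 20
B: 1·0+6·0+6·1+2·2+5·6 = 40 | 5·8 = 40
gcd(1,6,6,2,5,5) = 1

Coefficients: [1, 6, 6, 2, 5, 5]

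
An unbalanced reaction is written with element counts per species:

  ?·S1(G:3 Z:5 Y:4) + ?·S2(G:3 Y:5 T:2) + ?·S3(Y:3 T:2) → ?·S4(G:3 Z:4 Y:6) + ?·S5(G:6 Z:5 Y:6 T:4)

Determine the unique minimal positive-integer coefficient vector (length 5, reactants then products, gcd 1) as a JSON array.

G: 6·3+3·3+1·0 = 27 | 5·3+2·6 = 27
Z: 6·5+3·0+1·0 = 30 | 5·4+2·5 = 30
Y: 6·4+3·5+1·3 = 42 | 5·6+2·6 = 42
T: 6·0+3·2+1·2 = 8 | 5·0+2·4 = 8
gcd(6,3,1,5,2) = 1

Coefficients: [6, 3, 1, 5, 2]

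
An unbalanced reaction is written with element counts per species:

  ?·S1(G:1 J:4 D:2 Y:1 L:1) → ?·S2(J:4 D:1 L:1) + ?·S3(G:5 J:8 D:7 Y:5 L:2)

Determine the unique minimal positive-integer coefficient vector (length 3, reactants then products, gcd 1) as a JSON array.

Coefficients: [5, 3, 1]

G: 5·1 = 5 | 3·0+1·5 = 5
J: 5·4 = 20 | 3·4+1·8 = 20
D: 5·2 = 10 | 3·1+1·7 = 10
Y: 5·1 = 5 | 3·0+1·5 = 5
L: 5·1 = 5 | 3·1+1·2 = 5
gcd(5,3,1) = 1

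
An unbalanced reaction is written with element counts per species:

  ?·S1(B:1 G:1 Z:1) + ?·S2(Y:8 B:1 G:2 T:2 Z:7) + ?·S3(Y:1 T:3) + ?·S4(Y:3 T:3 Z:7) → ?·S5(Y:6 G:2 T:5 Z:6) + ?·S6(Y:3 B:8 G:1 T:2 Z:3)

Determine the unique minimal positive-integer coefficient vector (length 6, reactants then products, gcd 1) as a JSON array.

Y: 5·0+3·8+6·1+1·3 = 33 | 5·6+1·3 = 33
B: 5·1+3·1+6·0+1·0 = 8 | 5·0+1·8 = 8
G: 5·1+3·2+6·0+1·0 = 11 | 5·2+1·1 = 11
T: 5·0+3·2+6·3+1·3 = 27 | 5·5+1·2 = 27
Z: 5·1+3·7+6·0+1·7 = 33 | 5·6+1·3 = 33
gcd(5,3,6,1,5,1) = 1

Coefficients: [5, 3, 6, 1, 5, 1]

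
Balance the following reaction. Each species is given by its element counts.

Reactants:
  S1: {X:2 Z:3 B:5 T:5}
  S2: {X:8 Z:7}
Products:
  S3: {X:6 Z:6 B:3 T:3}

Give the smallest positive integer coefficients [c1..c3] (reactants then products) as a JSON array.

X: 3·2+3·8 = 30 | 5·6 = 30
Z: 3·3+3·7 = 30 | 5·6 = 30
B: 3·5+3·0 = 15 | 5·3 = 15
T: 3·5+3·0 = 15 | 5·3 = 15
gcd(3,3,5) = 1

Coefficients: [3, 3, 5]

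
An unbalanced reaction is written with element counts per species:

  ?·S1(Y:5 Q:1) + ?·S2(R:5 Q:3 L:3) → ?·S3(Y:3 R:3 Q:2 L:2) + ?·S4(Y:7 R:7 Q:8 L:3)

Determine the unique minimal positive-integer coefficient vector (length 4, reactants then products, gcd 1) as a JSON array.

Y: 5·5+5·0 = 25 | 6·3+1·7 = 25
R: 5·0+5·5 = 25 | 6·3+1·7 = 25
Q: 5·1+5·3 = 20 | 6·2+1·8 = 20
L: 5·0+5·3 = 15 | 6·2+1·3 = 15
gcd(5,5,6,1) = 1

Coefficients: [5, 5, 6, 1]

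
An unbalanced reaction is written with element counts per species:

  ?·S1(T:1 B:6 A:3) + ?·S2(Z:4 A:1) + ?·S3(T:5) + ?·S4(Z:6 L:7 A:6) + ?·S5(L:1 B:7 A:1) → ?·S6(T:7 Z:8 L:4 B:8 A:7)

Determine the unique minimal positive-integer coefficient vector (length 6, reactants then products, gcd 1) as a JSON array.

T: 3·1+5·0+5·5+2·0+2·0 = 28 | 4·7 = 28
Z: 3·0+5·4+5·0+2·6+2·0 = 32 | 4·8 = 32
L: 3·0+5·0+5·0+2·7+2·1 = 16 | 4·4 = 16
B: 3·6+5·0+5·0+2·0+2·7 = 32 | 4·8 = 32
A: 3·3+5·1+5·0+2·6+2·1 = 28 | 4·7 = 28
gcd(3,5,5,2,2,4) = 1

Coefficients: [3, 5, 5, 2, 2, 4]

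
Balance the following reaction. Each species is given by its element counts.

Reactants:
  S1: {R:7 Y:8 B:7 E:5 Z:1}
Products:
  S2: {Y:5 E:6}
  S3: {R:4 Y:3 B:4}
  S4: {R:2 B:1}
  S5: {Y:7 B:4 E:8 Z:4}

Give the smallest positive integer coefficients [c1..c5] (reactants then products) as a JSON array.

R: 4·7 = 28 | 2·0+5·4+4·2+1·0 = 28
Y: 4·8 = 32 | 2·5+5·3+4·0+1·7 = 32
B: 4·7 = 28 | 2·0+5·4+4·1+1·4 = 28
E: 4·5 = 20 | 2·6+5·0+4·0+1·8 = 20
Z: 4·1 = 4 | 2·0+5·0+4·0+1·4 = 4
gcd(4,2,5,4,1) = 1

Coefficients: [4, 2, 5, 4, 1]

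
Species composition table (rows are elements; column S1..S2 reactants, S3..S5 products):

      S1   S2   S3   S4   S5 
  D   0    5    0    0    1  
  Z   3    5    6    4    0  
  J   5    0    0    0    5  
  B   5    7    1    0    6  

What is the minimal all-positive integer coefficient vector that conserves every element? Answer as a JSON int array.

Coefficients: [5, 1, 2, 2, 5]

D: 5·0+1·5 = 5 | 2·0+2·0+5·1 = 5
Z: 5·3+1·5 = 20 | 2·6+2·4+5·0 = 20
J: 5·5+1·0 = 25 | 2·0+2·0+5·5 = 25
B: 5·5+1·7 = 32 | 2·1+2·0+5·6 = 32
gcd(5,1,2,2,5) = 1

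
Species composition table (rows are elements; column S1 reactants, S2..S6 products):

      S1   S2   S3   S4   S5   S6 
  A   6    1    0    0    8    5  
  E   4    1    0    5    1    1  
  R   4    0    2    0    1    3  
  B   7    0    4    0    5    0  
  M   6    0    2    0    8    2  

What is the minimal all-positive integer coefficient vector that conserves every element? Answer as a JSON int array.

A: 3·6 = 18 | 5·1+4·0+1·0+1·8+1·5 = 18
E: 3·4 = 12 | 5·1+4·0+1·5+1·1+1·1 = 12
R: 3·4 = 12 | 5·0+4·2+1·0+1·1+1·3 = 12
B: 3·7 = 21 | 5·0+4·4+1·0+1·5+1·0 = 21
M: 3·6 = 18 | 5·0+4·2+1·0+1·8+1·2 = 18
gcd(3,5,4,1,1,1) = 1

Coefficients: [3, 5, 4, 1, 1, 1]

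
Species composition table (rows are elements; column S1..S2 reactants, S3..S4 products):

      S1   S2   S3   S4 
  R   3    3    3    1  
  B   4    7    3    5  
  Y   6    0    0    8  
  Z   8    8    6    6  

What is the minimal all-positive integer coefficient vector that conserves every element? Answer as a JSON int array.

Coefficients: [4, 2, 5, 3]

R: 4·3+2·3 = 18 | 5·3+3·1 = 18
B: 4·4+2·7 = 30 | 5·3+3·5 = 30
Y: 4·6+2·0 = 24 | 5·0+3·8 = 24
Z: 4·8+2·8 = 48 | 5·6+3·6 = 48
gcd(4,2,5,3) = 1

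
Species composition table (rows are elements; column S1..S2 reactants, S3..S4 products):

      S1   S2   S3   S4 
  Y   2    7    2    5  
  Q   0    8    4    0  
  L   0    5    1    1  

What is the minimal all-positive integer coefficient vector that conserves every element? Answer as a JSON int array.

Y: 6·2+1·7 = 19 | 2·2+3·5 = 19
Q: 6·0+1·8 = 8 | 2·4+3·0 = 8
L: 6·0+1·5 = 5 | 2·1+3·1 = 5
gcd(6,1,2,3) = 1

Coefficients: [6, 1, 2, 3]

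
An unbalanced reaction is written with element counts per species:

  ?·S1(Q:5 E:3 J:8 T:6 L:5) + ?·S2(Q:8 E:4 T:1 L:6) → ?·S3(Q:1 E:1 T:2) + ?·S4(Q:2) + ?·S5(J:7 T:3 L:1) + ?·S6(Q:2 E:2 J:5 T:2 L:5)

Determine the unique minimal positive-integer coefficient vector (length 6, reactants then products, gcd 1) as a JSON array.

Coefficients: [4, 1, 6, 6, 1, 5]

Q: 4·5+1·8 = 28 | 6·1+6·2+1·0+5·2 = 28
E: 4·3+1·4 = 16 | 6·1+6·0+1·0+5·2 = 16
J: 4·8+1·0 = 32 | 6·0+6·0+1·7+5·5 = 32
T: 4·6+1·1 = 25 | 6·2+6·0+1·3+5·2 = 25
L: 4·5+1·6 = 26 | 6·0+6·0+1·1+5·5 = 26
gcd(4,1,6,6,1,5) = 1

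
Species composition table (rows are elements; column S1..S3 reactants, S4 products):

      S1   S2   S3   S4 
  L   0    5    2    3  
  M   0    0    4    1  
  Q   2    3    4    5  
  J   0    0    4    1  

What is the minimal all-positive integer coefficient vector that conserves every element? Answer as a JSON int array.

L: 5·0+2·5+1·2 = 12 | 4·3 = 12
M: 5·0+2·0+1·4 = 4 | 4·1 = 4
Q: 5·2+2·3+1·4 = 20 | 4·5 = 20
J: 5·0+2·0+1·4 = 4 | 4·1 = 4
gcd(5,2,1,4) = 1

Coefficients: [5, 2, 1, 4]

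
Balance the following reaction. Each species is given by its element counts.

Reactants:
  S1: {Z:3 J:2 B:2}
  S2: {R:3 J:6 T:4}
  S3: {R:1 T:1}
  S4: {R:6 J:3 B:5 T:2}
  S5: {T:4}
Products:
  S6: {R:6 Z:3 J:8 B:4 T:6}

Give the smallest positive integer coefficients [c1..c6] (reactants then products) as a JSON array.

R: 5·0+4·3+6·1+2·6+1·0 = 30 | 5·6 = 30
Z: 5·3+4·0+6·0+2·0+1·0 = 15 | 5·3 = 15
J: 5·2+4·6+6·0+2·3+1·0 = 40 | 5·8 = 40
B: 5·2+4·0+6·0+2·5+1·0 = 20 | 5·4 = 20
T: 5·0+4·4+6·1+2·2+1·4 = 30 | 5·6 = 30
gcd(5,4,6,2,1,5) = 1

Coefficients: [5, 4, 6, 2, 1, 5]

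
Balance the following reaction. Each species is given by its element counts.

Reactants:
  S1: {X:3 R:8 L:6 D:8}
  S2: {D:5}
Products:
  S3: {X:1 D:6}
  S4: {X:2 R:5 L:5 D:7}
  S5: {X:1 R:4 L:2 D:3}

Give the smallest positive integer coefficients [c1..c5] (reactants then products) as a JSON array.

Coefficients: [5, 3, 2, 4, 5]

X: 5·3+3·0 = 15 | 2·1+4·2+5·1 = 15
R: 5·8+3·0 = 40 | 2·0+4·5+5·4 = 40
L: 5·6+3·0 = 30 | 2·0+4·5+5·2 = 30
D: 5·8+3·5 = 55 | 2·6+4·7+5·3 = 55
gcd(5,3,2,4,5) = 1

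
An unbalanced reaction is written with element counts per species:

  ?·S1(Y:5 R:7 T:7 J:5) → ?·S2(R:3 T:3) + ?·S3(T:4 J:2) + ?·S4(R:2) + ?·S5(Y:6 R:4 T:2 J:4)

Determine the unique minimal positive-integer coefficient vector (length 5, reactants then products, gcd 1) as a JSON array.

Coefficients: [6, 4, 5, 5, 5]

Y: 6·5 = 30 | 4·0+5·0+5·0+5·6 = 30
R: 6·7 = 42 | 4·3+5·0+5·2+5·4 = 42
T: 6·7 = 42 | 4·3+5·4+5·0+5·2 = 42
J: 6·5 = 30 | 4·0+5·2+5·0+5·4 = 30
gcd(6,4,5,5,5) = 1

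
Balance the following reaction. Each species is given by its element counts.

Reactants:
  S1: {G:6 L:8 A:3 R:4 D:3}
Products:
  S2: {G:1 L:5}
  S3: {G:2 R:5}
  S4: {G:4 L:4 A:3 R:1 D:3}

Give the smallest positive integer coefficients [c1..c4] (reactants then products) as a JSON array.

Coefficients: [5, 4, 3, 5]

G: 5·6 = 30 | 4·1+3·2+5·4 = 30
L: 5·8 = 40 | 4·5+3·0+5·4 = 40
A: 5·3 = 15 | 4·0+3·0+5·3 = 15
R: 5·4 = 20 | 4·0+3·5+5·1 = 20
D: 5·3 = 15 | 4·0+3·0+5·3 = 15
gcd(5,4,3,5) = 1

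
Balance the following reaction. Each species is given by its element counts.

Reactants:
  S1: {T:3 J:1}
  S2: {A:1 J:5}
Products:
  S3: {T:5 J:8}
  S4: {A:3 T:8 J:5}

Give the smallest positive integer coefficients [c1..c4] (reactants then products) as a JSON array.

A: 6·0+3·1 = 3 | 2·0+1·3 = 3
T: 6·3+3·0 = 18 | 2·5+1·8 = 18
J: 6·1+3·5 = 21 | 2·8+1·5 = 21
gcd(6,3,2,1) = 1

Coefficients: [6, 3, 2, 1]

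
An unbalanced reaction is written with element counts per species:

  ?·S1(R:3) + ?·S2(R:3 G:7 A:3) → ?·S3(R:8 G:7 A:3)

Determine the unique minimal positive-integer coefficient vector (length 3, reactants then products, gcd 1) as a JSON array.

Coefficients: [5, 3, 3]

R: 5·3+3·3 = 24 | 3·8 = 24
G: 5·0+3·7 = 21 | 3·7 = 21
A: 5·0+3·3 = 9 | 3·3 = 9
gcd(5,3,3) = 1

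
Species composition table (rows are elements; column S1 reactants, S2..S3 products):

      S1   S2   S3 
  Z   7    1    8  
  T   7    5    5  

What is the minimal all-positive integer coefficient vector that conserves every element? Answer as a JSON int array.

Z: 5·7 = 35 | 3·1+4·8 = 35
T: 5·7 = 35 | 3·5+4·5 = 35
gcd(5,3,4) = 1

Coefficients: [5, 3, 4]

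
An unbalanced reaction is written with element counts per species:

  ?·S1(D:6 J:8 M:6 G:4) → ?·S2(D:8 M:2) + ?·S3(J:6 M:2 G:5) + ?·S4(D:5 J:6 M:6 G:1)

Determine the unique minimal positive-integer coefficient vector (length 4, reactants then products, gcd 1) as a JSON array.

Coefficients: [3, 1, 2, 2]

D: 3·6 = 18 | 1·8+2·0+2·5 = 18
J: 3·8 = 24 | 1·0+2·6+2·6 = 24
M: 3·6 = 18 | 1·2+2·2+2·6 = 18
G: 3·4 = 12 | 1·0+2·5+2·1 = 12
gcd(3,1,2,2) = 1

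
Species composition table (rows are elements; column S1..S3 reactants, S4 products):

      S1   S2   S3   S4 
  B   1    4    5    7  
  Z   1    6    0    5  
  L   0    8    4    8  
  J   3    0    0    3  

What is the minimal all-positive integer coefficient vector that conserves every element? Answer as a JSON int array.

Coefficients: [3, 2, 2, 3]

B: 3·1+2·4+2·5 = 21 | 3·7 = 21
Z: 3·1+2·6+2·0 = 15 | 3·5 = 15
L: 3·0+2·8+2·4 = 24 | 3·8 = 24
J: 3·3+2·0+2·0 = 9 | 3·3 = 9
gcd(3,2,2,3) = 1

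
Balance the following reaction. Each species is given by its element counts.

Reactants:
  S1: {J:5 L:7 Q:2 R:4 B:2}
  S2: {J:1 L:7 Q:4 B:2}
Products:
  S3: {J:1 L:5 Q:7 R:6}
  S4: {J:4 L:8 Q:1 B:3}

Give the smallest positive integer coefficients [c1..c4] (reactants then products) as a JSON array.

J: 3·5+3·1 = 18 | 2·1+4·4 = 18
L: 3·7+3·7 = 42 | 2·5+4·8 = 42
Q: 3·2+3·4 = 18 | 2·7+4·1 = 18
R: 3·4+3·0 = 12 | 2·6+4·0 = 12
B: 3·2+3·2 = 12 | 2·0+4·3 = 12
gcd(3,3,2,4) = 1

Coefficients: [3, 3, 2, 4]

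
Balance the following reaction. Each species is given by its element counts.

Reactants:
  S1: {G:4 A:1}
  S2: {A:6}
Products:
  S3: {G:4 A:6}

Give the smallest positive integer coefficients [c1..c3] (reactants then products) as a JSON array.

Coefficients: [6, 5, 6]

G: 6·4+5·0 = 24 | 6·4 = 24
A: 6·1+5·6 = 36 | 6·6 = 36
gcd(6,5,6) = 1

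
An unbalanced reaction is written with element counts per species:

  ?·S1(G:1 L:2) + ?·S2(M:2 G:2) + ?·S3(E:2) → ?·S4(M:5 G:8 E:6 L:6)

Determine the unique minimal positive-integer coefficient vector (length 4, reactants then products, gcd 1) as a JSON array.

Coefficients: [6, 5, 6, 2]

M: 6·0+5·2+6·0 = 10 | 2·5 = 10
G: 6·1+5·2+6·0 = 16 | 2·8 = 16
E: 6·0+5·0+6·2 = 12 | 2·6 = 12
L: 6·2+5·0+6·0 = 12 | 2·6 = 12
gcd(6,5,6,2) = 1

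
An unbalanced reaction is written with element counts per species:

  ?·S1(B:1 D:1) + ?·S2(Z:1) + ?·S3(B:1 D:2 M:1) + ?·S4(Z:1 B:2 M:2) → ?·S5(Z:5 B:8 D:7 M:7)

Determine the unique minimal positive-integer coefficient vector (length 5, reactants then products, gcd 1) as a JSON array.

Z: 1·0+3·1+3·0+2·1 = 5 | 1·5 = 5
B: 1·1+3·0+3·1+2·2 = 8 | 1·8 = 8
D: 1·1+3·0+3·2+2·0 = 7 | 1·7 = 7
M: 1·0+3·0+3·1+2·2 = 7 | 1·7 = 7
gcd(1,3,3,2,1) = 1

Coefficients: [1, 3, 3, 2, 1]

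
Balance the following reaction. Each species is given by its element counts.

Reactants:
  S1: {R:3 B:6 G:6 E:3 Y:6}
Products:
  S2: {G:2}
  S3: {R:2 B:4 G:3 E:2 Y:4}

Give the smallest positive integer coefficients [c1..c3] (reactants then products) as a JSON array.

R: 4·3 = 12 | 3·0+6·2 = 12
B: 4·6 = 24 | 3·0+6·4 = 24
G: 4·6 = 24 | 3·2+6·3 = 24
E: 4·3 = 12 | 3·0+6·2 = 12
Y: 4·6 = 24 | 3·0+6·4 = 24
gcd(4,3,6) = 1

Coefficients: [4, 3, 6]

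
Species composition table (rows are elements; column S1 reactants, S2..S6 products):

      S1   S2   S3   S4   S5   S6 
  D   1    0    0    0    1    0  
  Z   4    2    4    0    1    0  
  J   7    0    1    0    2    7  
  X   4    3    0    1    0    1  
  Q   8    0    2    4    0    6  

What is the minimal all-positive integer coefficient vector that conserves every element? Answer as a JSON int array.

D: 6·1 = 6 | 5·0+2·0+5·0+6·1+4·0 = 6
Z: 6·4 = 24 | 5·2+2·4+5·0+6·1+4·0 = 24
J: 6·7 = 42 | 5·0+2·1+5·0+6·2+4·7 = 42
X: 6·4 = 24 | 5·3+2·0+5·1+6·0+4·1 = 24
Q: 6·8 = 48 | 5·0+2·2+5·4+6·0+4·6 = 48
gcd(6,5,2,5,6,4) = 1

Coefficients: [6, 5, 2, 5, 6, 4]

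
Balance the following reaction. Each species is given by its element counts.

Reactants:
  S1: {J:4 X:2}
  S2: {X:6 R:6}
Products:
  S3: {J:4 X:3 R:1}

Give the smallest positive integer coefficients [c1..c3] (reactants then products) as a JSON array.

J: 6·4+1·0 = 24 | 6·4 = 24
X: 6·2+1·6 = 18 | 6·3 = 18
R: 6·0+1·6 = 6 | 6·1 = 6
gcd(6,1,6) = 1

Coefficients: [6, 1, 6]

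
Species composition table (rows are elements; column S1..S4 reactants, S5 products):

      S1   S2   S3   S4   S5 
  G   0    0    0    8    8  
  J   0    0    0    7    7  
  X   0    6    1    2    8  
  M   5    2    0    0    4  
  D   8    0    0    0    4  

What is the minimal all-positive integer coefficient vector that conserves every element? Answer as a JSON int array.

Coefficients: [2, 3, 6, 4, 4]

G: 2·0+3·0+6·0+4·8 = 32 | 4·8 = 32
J: 2·0+3·0+6·0+4·7 = 28 | 4·7 = 28
X: 2·0+3·6+6·1+4·2 = 32 | 4·8 = 32
M: 2·5+3·2+6·0+4·0 = 16 | 4·4 = 16
D: 2·8+3·0+6·0+4·0 = 16 | 4·4 = 16
gcd(2,3,6,4,4) = 1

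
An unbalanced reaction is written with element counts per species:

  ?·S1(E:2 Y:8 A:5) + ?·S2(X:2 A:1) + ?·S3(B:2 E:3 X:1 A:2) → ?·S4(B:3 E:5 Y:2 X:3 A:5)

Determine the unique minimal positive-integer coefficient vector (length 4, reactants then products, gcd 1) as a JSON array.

B: 1·0+3·0+6·2 = 12 | 4·3 = 12
E: 1·2+3·0+6·3 = 20 | 4·5 = 20
Y: 1·8+3·0+6·0 = 8 | 4·2 = 8
X: 1·0+3·2+6·1 = 12 | 4·3 = 12
A: 1·5+3·1+6·2 = 20 | 4·5 = 20
gcd(1,3,6,4) = 1

Coefficients: [1, 3, 6, 4]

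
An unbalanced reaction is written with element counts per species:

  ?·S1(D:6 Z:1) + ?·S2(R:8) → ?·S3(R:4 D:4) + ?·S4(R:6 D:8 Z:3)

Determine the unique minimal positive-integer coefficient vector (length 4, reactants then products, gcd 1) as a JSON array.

R: 6·0+4·8 = 32 | 5·4+2·6 = 32
D: 6·6+4·0 = 36 | 5·4+2·8 = 36
Z: 6·1+4·0 = 6 | 5·0+2·3 = 6
gcd(6,4,5,2) = 1

Coefficients: [6, 4, 5, 2]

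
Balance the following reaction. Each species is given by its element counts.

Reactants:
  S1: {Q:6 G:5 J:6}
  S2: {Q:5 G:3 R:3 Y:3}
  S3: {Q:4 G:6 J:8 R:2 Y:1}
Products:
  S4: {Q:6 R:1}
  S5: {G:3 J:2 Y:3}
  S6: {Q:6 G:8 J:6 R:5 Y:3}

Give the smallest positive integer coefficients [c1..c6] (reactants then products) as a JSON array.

Coefficients: [1, 6, 3, 4, 3, 4]

Q: 1·6+6·5+3·4 = 48 | 4·6+3·0+4·6 = 48
G: 1·5+6·3+3·6 = 41 | 4·0+3·3+4·8 = 41
J: 1·6+6·0+3·8 = 30 | 4·0+3·2+4·6 = 30
R: 1·0+6·3+3·2 = 24 | 4·1+3·0+4·5 = 24
Y: 1·0+6·3+3·1 = 21 | 4·0+3·3+4·3 = 21
gcd(1,6,3,4,3,4) = 1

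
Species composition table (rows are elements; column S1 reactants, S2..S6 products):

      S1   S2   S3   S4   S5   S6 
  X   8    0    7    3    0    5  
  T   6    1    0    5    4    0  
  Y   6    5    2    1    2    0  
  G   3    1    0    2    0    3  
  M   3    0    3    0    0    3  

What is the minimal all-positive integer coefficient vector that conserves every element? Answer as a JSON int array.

Coefficients: [5, 3, 3, 3, 3, 2]

X: 5·8 = 40 | 3·0+3·7+3·3+3·0+2·5 = 40
T: 5·6 = 30 | 3·1+3·0+3·5+3·4+2·0 = 30
Y: 5·6 = 30 | 3·5+3·2+3·1+3·2+2·0 = 30
G: 5·3 = 15 | 3·1+3·0+3·2+3·0+2·3 = 15
M: 5·3 = 15 | 3·0+3·3+3·0+3·0+2·3 = 15
gcd(5,3,3,3,3,2) = 1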